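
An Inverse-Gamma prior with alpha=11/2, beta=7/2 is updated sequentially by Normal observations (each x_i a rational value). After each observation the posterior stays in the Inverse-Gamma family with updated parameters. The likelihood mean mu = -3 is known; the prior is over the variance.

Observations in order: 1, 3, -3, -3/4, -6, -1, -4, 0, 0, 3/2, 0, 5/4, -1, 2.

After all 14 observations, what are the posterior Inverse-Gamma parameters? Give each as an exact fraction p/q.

alpha=25/2, beta=1379/16

obs 1: x=1 → posterior Inverse-Gamma(6, 23/2)
obs 2: x=3 → posterior Inverse-Gamma(13/2, 59/2)
obs 3: x=-3 → posterior Inverse-Gamma(7, 59/2)
obs 4: x=-3/4 → posterior Inverse-Gamma(15/2, 1025/32)
obs 5: x=-6 → posterior Inverse-Gamma(8, 1169/32)
obs 6: x=-1 → posterior Inverse-Gamma(17/2, 1233/32)
obs 7: x=-4 → posterior Inverse-Gamma(9, 1249/32)
obs 8: x=0 → posterior Inverse-Gamma(19/2, 1393/32)
obs 9: x=0 → posterior Inverse-Gamma(10, 1537/32)
obs 10: x=3/2 → posterior Inverse-Gamma(21/2, 1861/32)
obs 11: x=0 → posterior Inverse-Gamma(11, 2005/32)
obs 12: x=5/4 → posterior Inverse-Gamma(23/2, 1147/16)
obs 13: x=-1 → posterior Inverse-Gamma(12, 1179/16)
obs 14: x=2 → posterior Inverse-Gamma(25/2, 1379/16)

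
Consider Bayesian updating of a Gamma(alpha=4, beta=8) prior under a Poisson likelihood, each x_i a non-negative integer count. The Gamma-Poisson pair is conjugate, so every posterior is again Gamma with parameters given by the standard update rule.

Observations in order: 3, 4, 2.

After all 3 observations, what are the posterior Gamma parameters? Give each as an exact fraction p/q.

obs 1: x=3 → posterior Gamma(7, 9)
obs 2: x=4 → posterior Gamma(11, 10)
obs 3: x=2 → posterior Gamma(13, 11)

alpha=13, beta=11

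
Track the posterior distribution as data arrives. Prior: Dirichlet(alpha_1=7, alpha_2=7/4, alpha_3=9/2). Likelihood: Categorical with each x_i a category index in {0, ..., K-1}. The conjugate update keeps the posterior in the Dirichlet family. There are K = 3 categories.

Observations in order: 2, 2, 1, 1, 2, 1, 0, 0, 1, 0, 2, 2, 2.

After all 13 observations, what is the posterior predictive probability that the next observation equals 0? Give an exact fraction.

8/21

obs 1: x=2 → posterior Dirichlet(7, 7/4, 11/2)
obs 2: x=2 → posterior Dirichlet(7, 7/4, 13/2)
obs 3: x=1 → posterior Dirichlet(7, 11/4, 13/2)
obs 4: x=1 → posterior Dirichlet(7, 15/4, 13/2)
obs 5: x=2 → posterior Dirichlet(7, 15/4, 15/2)
obs 6: x=1 → posterior Dirichlet(7, 19/4, 15/2)
obs 7: x=0 → posterior Dirichlet(8, 19/4, 15/2)
obs 8: x=0 → posterior Dirichlet(9, 19/4, 15/2)
obs 9: x=1 → posterior Dirichlet(9, 23/4, 15/2)
obs 10: x=0 → posterior Dirichlet(10, 23/4, 15/2)
obs 11: x=2 → posterior Dirichlet(10, 23/4, 17/2)
obs 12: x=2 → posterior Dirichlet(10, 23/4, 19/2)
obs 13: x=2 → posterior Dirichlet(10, 23/4, 21/2)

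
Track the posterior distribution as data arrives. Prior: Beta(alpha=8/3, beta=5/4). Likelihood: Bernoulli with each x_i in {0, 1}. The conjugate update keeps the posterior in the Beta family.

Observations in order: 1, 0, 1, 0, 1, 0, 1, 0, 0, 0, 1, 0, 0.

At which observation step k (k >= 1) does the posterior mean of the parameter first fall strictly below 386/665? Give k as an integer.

obs 1: x=1 → posterior Beta(11/3, 5/4)
obs 2: x=0 → posterior Beta(11/3, 9/4)
obs 3: x=1 → posterior Beta(14/3, 9/4)
obs 4: x=0 → posterior Beta(14/3, 13/4)
obs 5: x=1 → posterior Beta(17/3, 13/4)
obs 6: x=0 → posterior Beta(17/3, 17/4)
obs 7: x=1 → posterior Beta(20/3, 17/4)
obs 8: x=0 → posterior Beta(20/3, 21/4)
obs 9: x=0 → posterior Beta(20/3, 25/4)
obs 10: x=0 → posterior Beta(20/3, 29/4)
obs 11: x=1 → posterior Beta(23/3, 29/4)
obs 12: x=0 → posterior Beta(23/3, 33/4)
obs 13: x=0 → posterior Beta(23/3, 37/4)

k = 6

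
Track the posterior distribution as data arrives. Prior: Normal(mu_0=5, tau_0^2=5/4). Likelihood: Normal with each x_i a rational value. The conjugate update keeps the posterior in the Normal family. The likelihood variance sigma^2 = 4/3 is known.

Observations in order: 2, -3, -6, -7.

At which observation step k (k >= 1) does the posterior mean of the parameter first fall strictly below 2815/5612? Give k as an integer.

obs 1: x=2 → posterior Normal(110/31, 20/31)
obs 2: x=-3 → posterior Normal(65/46, 10/23)
obs 3: x=-6 → posterior Normal(-25/61, 20/61)
obs 4: x=-7 → posterior Normal(-65/38, 5/19)

k = 3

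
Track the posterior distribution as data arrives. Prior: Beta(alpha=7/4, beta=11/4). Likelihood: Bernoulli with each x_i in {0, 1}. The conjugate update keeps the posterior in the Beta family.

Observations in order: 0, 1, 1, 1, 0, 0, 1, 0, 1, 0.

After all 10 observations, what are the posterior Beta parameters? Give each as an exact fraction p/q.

obs 1: x=0 → posterior Beta(7/4, 15/4)
obs 2: x=1 → posterior Beta(11/4, 15/4)
obs 3: x=1 → posterior Beta(15/4, 15/4)
obs 4: x=1 → posterior Beta(19/4, 15/4)
obs 5: x=0 → posterior Beta(19/4, 19/4)
obs 6: x=0 → posterior Beta(19/4, 23/4)
obs 7: x=1 → posterior Beta(23/4, 23/4)
obs 8: x=0 → posterior Beta(23/4, 27/4)
obs 9: x=1 → posterior Beta(27/4, 27/4)
obs 10: x=0 → posterior Beta(27/4, 31/4)

alpha=27/4, beta=31/4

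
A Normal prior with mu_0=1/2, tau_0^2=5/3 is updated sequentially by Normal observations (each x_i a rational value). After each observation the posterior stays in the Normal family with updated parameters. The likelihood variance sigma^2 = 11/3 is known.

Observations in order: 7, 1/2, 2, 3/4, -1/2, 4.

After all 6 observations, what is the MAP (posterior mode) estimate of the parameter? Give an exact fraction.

297/164

obs 1: x=7 → posterior Normal(81/32, 55/48)
obs 2: x=1/2 → posterior Normal(43/21, 55/63)
obs 3: x=2 → posterior Normal(53/26, 55/78)
obs 4: x=3/4 → posterior Normal(227/124, 55/93)
obs 5: x=-1/2 → posterior Normal(217/144, 55/108)
obs 6: x=4 → posterior Normal(297/164, 55/123)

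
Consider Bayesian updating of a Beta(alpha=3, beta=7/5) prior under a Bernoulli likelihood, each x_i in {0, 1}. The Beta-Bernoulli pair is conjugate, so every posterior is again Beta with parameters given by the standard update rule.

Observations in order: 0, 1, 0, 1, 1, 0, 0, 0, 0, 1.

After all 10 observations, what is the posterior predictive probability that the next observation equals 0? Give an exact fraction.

obs 1: x=0 → posterior Beta(3, 12/5)
obs 2: x=1 → posterior Beta(4, 12/5)
obs 3: x=0 → posterior Beta(4, 17/5)
obs 4: x=1 → posterior Beta(5, 17/5)
obs 5: x=1 → posterior Beta(6, 17/5)
obs 6: x=0 → posterior Beta(6, 22/5)
obs 7: x=0 → posterior Beta(6, 27/5)
obs 8: x=0 → posterior Beta(6, 32/5)
obs 9: x=0 → posterior Beta(6, 37/5)
obs 10: x=1 → posterior Beta(7, 37/5)

37/72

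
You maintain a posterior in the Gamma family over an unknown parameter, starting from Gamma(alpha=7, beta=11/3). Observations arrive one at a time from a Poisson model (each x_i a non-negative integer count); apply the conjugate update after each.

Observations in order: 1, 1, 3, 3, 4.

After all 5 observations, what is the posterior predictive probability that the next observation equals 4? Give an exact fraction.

obs 1: x=1 → posterior Gamma(8, 14/3)
obs 2: x=1 → posterior Gamma(9, 17/3)
obs 3: x=3 → posterior Gamma(12, 20/3)
obs 4: x=3 → posterior Gamma(15, 23/3)
obs 5: x=4 → posterior Gamma(19, 26/3)

454143351640192425534571232624640/4316720717749415770740818372739989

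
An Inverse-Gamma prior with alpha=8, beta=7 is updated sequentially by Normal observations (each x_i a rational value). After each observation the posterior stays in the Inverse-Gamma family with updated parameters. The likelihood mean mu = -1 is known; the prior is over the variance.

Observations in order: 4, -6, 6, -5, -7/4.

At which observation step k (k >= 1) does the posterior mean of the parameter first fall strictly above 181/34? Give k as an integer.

k = 3

obs 1: x=4 → posterior Inverse-Gamma(17/2, 39/2)
obs 2: x=-6 → posterior Inverse-Gamma(9, 32)
obs 3: x=6 → posterior Inverse-Gamma(19/2, 113/2)
obs 4: x=-5 → posterior Inverse-Gamma(10, 129/2)
obs 5: x=-7/4 → posterior Inverse-Gamma(21/2, 2073/32)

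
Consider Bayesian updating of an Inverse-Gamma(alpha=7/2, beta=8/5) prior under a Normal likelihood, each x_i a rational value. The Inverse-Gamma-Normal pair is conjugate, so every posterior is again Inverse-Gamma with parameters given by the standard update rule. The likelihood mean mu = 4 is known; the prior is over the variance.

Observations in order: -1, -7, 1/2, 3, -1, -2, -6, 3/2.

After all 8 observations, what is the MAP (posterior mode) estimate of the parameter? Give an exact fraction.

obs 1: x=-1 → posterior Inverse-Gamma(4, 141/10)
obs 2: x=-7 → posterior Inverse-Gamma(9/2, 373/5)
obs 3: x=1/2 → posterior Inverse-Gamma(5, 3229/40)
obs 4: x=3 → posterior Inverse-Gamma(11/2, 3249/40)
obs 5: x=-1 → posterior Inverse-Gamma(6, 3749/40)
obs 6: x=-2 → posterior Inverse-Gamma(13/2, 4469/40)
obs 7: x=-6 → posterior Inverse-Gamma(7, 6469/40)
obs 8: x=3/2 → posterior Inverse-Gamma(15/2, 3297/20)

3297/170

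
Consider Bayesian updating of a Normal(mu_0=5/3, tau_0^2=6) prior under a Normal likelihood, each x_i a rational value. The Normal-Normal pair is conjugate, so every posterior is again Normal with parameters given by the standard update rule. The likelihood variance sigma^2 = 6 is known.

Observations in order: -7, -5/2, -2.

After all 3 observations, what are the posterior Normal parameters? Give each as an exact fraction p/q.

mu_0=-59/24, tau_0^2=3/2

obs 1: x=-7 → posterior Normal(-8/3, 3)
obs 2: x=-5/2 → posterior Normal(-47/18, 2)
obs 3: x=-2 → posterior Normal(-59/24, 3/2)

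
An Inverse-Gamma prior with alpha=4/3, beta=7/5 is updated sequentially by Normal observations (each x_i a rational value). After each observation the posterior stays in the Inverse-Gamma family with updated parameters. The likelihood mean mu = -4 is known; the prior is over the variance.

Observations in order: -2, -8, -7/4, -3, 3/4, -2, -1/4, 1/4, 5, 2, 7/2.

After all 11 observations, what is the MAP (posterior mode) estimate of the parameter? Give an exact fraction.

obs 1: x=-2 → posterior Inverse-Gamma(11/6, 17/5)
obs 2: x=-8 → posterior Inverse-Gamma(7/3, 57/5)
obs 3: x=-7/4 → posterior Inverse-Gamma(17/6, 2229/160)
obs 4: x=-3 → posterior Inverse-Gamma(10/3, 2309/160)
obs 5: x=3/4 → posterior Inverse-Gamma(23/6, 2057/80)
obs 6: x=-2 → posterior Inverse-Gamma(13/3, 2217/80)
obs 7: x=-1/4 → posterior Inverse-Gamma(29/6, 5559/160)
obs 8: x=1/4 → posterior Inverse-Gamma(16/3, 1751/40)
obs 9: x=5 → posterior Inverse-Gamma(35/6, 3371/40)
obs 10: x=2 → posterior Inverse-Gamma(19/3, 4091/40)
obs 11: x=7/2 → posterior Inverse-Gamma(41/6, 652/5)

3912/235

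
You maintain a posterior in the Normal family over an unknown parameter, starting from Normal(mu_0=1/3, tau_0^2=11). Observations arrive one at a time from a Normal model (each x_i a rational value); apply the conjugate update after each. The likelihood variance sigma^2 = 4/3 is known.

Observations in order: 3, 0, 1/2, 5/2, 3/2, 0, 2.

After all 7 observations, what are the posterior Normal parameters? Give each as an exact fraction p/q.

mu_0=1889/1410, tau_0^2=44/235

obs 1: x=3 → posterior Normal(301/111, 44/37)
obs 2: x=0 → posterior Normal(43/30, 22/35)
obs 3: x=1/2 → posterior Normal(701/618, 44/103)
obs 4: x=5/2 → posterior Normal(299/204, 11/34)
obs 5: x=3/2 → posterior Normal(1493/1014, 44/169)
obs 6: x=0 → posterior Normal(1493/1212, 22/101)
obs 7: x=2 → posterior Normal(1889/1410, 44/235)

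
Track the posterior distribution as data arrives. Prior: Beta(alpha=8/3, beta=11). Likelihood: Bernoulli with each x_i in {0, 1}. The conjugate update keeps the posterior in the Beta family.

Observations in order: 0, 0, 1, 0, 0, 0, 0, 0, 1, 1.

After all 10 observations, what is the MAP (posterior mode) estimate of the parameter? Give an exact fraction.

obs 1: x=0 → posterior Beta(8/3, 12)
obs 2: x=0 → posterior Beta(8/3, 13)
obs 3: x=1 → posterior Beta(11/3, 13)
obs 4: x=0 → posterior Beta(11/3, 14)
obs 5: x=0 → posterior Beta(11/3, 15)
obs 6: x=0 → posterior Beta(11/3, 16)
obs 7: x=0 → posterior Beta(11/3, 17)
obs 8: x=0 → posterior Beta(11/3, 18)
obs 9: x=1 → posterior Beta(14/3, 18)
obs 10: x=1 → posterior Beta(17/3, 18)

14/65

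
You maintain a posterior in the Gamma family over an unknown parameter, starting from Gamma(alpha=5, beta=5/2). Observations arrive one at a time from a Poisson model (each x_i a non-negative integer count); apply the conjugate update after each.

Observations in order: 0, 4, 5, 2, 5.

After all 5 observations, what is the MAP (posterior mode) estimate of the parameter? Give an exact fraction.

8/3

obs 1: x=0 → posterior Gamma(5, 7/2)
obs 2: x=4 → posterior Gamma(9, 9/2)
obs 3: x=5 → posterior Gamma(14, 11/2)
obs 4: x=2 → posterior Gamma(16, 13/2)
obs 5: x=5 → posterior Gamma(21, 15/2)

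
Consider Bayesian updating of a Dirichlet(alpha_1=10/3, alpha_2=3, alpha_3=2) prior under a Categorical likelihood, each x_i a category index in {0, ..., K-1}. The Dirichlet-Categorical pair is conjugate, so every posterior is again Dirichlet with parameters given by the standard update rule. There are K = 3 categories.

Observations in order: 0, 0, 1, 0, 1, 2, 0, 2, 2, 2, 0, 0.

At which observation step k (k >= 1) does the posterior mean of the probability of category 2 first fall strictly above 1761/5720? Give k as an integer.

k = 10

obs 1: x=0 → posterior Dirichlet(13/3, 3, 2)
obs 2: x=0 → posterior Dirichlet(16/3, 3, 2)
obs 3: x=1 → posterior Dirichlet(16/3, 4, 2)
obs 4: x=0 → posterior Dirichlet(19/3, 4, 2)
obs 5: x=1 → posterior Dirichlet(19/3, 5, 2)
obs 6: x=2 → posterior Dirichlet(19/3, 5, 3)
obs 7: x=0 → posterior Dirichlet(22/3, 5, 3)
obs 8: x=2 → posterior Dirichlet(22/3, 5, 4)
obs 9: x=2 → posterior Dirichlet(22/3, 5, 5)
obs 10: x=2 → posterior Dirichlet(22/3, 5, 6)
obs 11: x=0 → posterior Dirichlet(25/3, 5, 6)
obs 12: x=0 → posterior Dirichlet(28/3, 5, 6)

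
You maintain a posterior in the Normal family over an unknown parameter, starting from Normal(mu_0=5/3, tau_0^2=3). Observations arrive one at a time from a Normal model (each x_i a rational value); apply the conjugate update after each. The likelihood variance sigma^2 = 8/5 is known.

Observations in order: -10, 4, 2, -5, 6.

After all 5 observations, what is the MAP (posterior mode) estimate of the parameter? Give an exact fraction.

obs 1: x=-10 → posterior Normal(-410/69, 24/23)
obs 2: x=4 → posterior Normal(-115/57, 12/19)
obs 3: x=2 → posterior Normal(-140/159, 24/53)
obs 4: x=-5 → posterior Normal(-365/204, 6/17)
obs 5: x=6 → posterior Normal(-95/249, 24/83)

-95/249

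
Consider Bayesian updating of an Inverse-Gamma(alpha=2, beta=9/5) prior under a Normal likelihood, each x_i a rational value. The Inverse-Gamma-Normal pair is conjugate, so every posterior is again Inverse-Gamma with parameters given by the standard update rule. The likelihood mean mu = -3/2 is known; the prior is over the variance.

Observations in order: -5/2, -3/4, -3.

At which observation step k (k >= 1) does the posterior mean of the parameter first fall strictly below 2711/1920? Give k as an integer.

k = 2

obs 1: x=-5/2 → posterior Inverse-Gamma(5/2, 23/10)
obs 2: x=-3/4 → posterior Inverse-Gamma(3, 413/160)
obs 3: x=-3 → posterior Inverse-Gamma(7/2, 593/160)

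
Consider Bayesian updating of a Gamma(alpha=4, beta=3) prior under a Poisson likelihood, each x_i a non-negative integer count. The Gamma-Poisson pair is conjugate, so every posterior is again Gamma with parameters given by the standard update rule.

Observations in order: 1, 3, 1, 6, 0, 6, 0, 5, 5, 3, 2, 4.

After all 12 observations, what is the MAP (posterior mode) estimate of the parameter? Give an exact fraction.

obs 1: x=1 → posterior Gamma(5, 4)
obs 2: x=3 → posterior Gamma(8, 5)
obs 3: x=1 → posterior Gamma(9, 6)
obs 4: x=6 → posterior Gamma(15, 7)
obs 5: x=0 → posterior Gamma(15, 8)
obs 6: x=6 → posterior Gamma(21, 9)
obs 7: x=0 → posterior Gamma(21, 10)
obs 8: x=5 → posterior Gamma(26, 11)
obs 9: x=5 → posterior Gamma(31, 12)
obs 10: x=3 → posterior Gamma(34, 13)
obs 11: x=2 → posterior Gamma(36, 14)
obs 12: x=4 → posterior Gamma(40, 15)

13/5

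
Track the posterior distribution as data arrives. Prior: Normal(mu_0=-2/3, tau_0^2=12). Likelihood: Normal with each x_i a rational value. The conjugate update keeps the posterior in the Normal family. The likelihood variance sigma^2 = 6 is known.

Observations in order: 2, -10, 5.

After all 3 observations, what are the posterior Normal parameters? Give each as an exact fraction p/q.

mu_0=-20/21, tau_0^2=12/7

obs 1: x=2 → posterior Normal(10/9, 4)
obs 2: x=-10 → posterior Normal(-10/3, 12/5)
obs 3: x=5 → posterior Normal(-20/21, 12/7)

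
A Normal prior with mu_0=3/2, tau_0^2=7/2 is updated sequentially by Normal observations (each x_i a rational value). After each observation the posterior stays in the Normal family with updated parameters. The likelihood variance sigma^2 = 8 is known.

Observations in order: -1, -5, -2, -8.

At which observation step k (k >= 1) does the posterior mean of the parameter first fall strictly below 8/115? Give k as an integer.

obs 1: x=-1 → posterior Normal(17/23, 56/23)
obs 2: x=-5 → posterior Normal(-3/5, 28/15)
obs 3: x=-2 → posterior Normal(-32/37, 56/37)
obs 4: x=-8 → posterior Normal(-2, 14/11)

k = 2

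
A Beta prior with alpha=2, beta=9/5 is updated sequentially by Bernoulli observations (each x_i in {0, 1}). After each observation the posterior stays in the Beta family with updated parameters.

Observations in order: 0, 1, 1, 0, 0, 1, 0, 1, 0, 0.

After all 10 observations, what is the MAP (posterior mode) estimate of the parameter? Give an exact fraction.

25/59

obs 1: x=0 → posterior Beta(2, 14/5)
obs 2: x=1 → posterior Beta(3, 14/5)
obs 3: x=1 → posterior Beta(4, 14/5)
obs 4: x=0 → posterior Beta(4, 19/5)
obs 5: x=0 → posterior Beta(4, 24/5)
obs 6: x=1 → posterior Beta(5, 24/5)
obs 7: x=0 → posterior Beta(5, 29/5)
obs 8: x=1 → posterior Beta(6, 29/5)
obs 9: x=0 → posterior Beta(6, 34/5)
obs 10: x=0 → posterior Beta(6, 39/5)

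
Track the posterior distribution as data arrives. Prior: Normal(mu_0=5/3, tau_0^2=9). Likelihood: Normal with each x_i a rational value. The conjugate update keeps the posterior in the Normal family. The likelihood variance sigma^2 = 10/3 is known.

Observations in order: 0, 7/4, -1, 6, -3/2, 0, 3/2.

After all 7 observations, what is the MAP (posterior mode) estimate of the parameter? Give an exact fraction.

obs 1: x=0 → posterior Normal(50/111, 90/37)
obs 2: x=7/4 → posterior Normal(767/768, 45/32)
obs 3: x=-1 → posterior Normal(443/1092, 90/91)
obs 4: x=6 → posterior Normal(2387/1416, 45/59)
obs 5: x=-3/2 → posterior Normal(1901/1740, 18/29)
obs 6: x=0 → posterior Normal(1901/2064, 45/86)
obs 7: x=3/2 → posterior Normal(2387/2388, 90/199)

2387/2388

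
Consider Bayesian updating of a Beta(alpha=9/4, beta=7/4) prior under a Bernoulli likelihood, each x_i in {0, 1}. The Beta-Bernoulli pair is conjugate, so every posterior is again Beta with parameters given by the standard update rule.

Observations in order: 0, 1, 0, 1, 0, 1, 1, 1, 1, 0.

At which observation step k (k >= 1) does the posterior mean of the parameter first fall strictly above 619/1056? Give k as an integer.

k = 8

obs 1: x=0 → posterior Beta(9/4, 11/4)
obs 2: x=1 → posterior Beta(13/4, 11/4)
obs 3: x=0 → posterior Beta(13/4, 15/4)
obs 4: x=1 → posterior Beta(17/4, 15/4)
obs 5: x=0 → posterior Beta(17/4, 19/4)
obs 6: x=1 → posterior Beta(21/4, 19/4)
obs 7: x=1 → posterior Beta(25/4, 19/4)
obs 8: x=1 → posterior Beta(29/4, 19/4)
obs 9: x=1 → posterior Beta(33/4, 19/4)
obs 10: x=0 → posterior Beta(33/4, 23/4)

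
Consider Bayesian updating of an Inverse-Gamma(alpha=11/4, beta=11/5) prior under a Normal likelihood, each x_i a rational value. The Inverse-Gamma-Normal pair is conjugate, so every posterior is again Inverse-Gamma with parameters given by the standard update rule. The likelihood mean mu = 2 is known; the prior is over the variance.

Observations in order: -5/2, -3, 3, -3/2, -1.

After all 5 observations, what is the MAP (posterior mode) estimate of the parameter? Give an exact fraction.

obs 1: x=-5/2 → posterior Inverse-Gamma(13/4, 493/40)
obs 2: x=-3 → posterior Inverse-Gamma(15/4, 993/40)
obs 3: x=3 → posterior Inverse-Gamma(17/4, 1013/40)
obs 4: x=-3/2 → posterior Inverse-Gamma(19/4, 629/20)
obs 5: x=-1 → posterior Inverse-Gamma(21/4, 719/20)

719/125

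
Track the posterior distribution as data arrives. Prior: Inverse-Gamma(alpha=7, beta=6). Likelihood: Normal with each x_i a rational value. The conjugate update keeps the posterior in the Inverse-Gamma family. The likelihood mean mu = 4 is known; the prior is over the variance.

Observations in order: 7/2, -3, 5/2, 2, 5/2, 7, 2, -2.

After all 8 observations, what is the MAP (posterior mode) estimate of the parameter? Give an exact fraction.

obs 1: x=7/2 → posterior Inverse-Gamma(15/2, 49/8)
obs 2: x=-3 → posterior Inverse-Gamma(8, 245/8)
obs 3: x=5/2 → posterior Inverse-Gamma(17/2, 127/4)
obs 4: x=2 → posterior Inverse-Gamma(9, 135/4)
obs 5: x=5/2 → posterior Inverse-Gamma(19/2, 279/8)
obs 6: x=7 → posterior Inverse-Gamma(10, 315/8)
obs 7: x=2 → posterior Inverse-Gamma(21/2, 331/8)
obs 8: x=-2 → posterior Inverse-Gamma(11, 475/8)

475/96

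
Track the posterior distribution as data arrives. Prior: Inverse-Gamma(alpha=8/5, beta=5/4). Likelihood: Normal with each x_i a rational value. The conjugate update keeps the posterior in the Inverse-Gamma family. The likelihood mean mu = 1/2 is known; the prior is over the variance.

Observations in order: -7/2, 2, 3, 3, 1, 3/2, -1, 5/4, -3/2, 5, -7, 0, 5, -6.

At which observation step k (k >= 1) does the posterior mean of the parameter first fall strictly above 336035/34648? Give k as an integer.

k = 13

obs 1: x=-7/2 → posterior Inverse-Gamma(21/10, 37/4)
obs 2: x=2 → posterior Inverse-Gamma(13/5, 83/8)
obs 3: x=3 → posterior Inverse-Gamma(31/10, 27/2)
obs 4: x=3 → posterior Inverse-Gamma(18/5, 133/8)
obs 5: x=1 → posterior Inverse-Gamma(41/10, 67/4)
obs 6: x=3/2 → posterior Inverse-Gamma(23/5, 69/4)
obs 7: x=-1 → posterior Inverse-Gamma(51/10, 147/8)
obs 8: x=5/4 → posterior Inverse-Gamma(28/5, 597/32)
obs 9: x=-3/2 → posterior Inverse-Gamma(61/10, 661/32)
obs 10: x=5 → posterior Inverse-Gamma(33/5, 985/32)
obs 11: x=-7 → posterior Inverse-Gamma(71/10, 1885/32)
obs 12: x=0 → posterior Inverse-Gamma(38/5, 1889/32)
obs 13: x=5 → posterior Inverse-Gamma(81/10, 2213/32)
obs 14: x=-6 → posterior Inverse-Gamma(43/5, 2889/32)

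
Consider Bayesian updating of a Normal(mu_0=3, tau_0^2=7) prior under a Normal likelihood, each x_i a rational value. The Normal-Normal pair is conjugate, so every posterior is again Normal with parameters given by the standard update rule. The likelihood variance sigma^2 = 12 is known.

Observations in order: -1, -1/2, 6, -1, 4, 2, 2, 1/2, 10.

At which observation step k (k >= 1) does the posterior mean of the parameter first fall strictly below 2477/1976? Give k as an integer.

k = 2

obs 1: x=-1 → posterior Normal(29/19, 84/19)
obs 2: x=-1/2 → posterior Normal(51/52, 42/13)
obs 3: x=6 → posterior Normal(45/22, 28/11)
obs 4: x=-1 → posterior Normal(121/80, 21/10)
obs 5: x=4 → posterior Normal(177/94, 84/47)
obs 6: x=2 → posterior Normal(205/108, 14/9)
obs 7: x=2 → posterior Normal(233/122, 84/61)
obs 8: x=1/2 → posterior Normal(30/17, 21/17)
obs 9: x=10 → posterior Normal(38/15, 28/25)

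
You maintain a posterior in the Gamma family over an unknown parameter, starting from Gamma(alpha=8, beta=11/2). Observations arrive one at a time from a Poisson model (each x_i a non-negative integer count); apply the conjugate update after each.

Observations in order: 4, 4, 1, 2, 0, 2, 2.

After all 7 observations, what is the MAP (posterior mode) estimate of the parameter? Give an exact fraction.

44/25

obs 1: x=4 → posterior Gamma(12, 13/2)
obs 2: x=4 → posterior Gamma(16, 15/2)
obs 3: x=1 → posterior Gamma(17, 17/2)
obs 4: x=2 → posterior Gamma(19, 19/2)
obs 5: x=0 → posterior Gamma(19, 21/2)
obs 6: x=2 → posterior Gamma(21, 23/2)
obs 7: x=2 → posterior Gamma(23, 25/2)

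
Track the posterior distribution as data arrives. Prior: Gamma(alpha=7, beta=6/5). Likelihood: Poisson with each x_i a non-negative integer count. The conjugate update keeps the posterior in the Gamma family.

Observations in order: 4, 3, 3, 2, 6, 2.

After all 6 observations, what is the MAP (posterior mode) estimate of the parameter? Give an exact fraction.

obs 1: x=4 → posterior Gamma(11, 11/5)
obs 2: x=3 → posterior Gamma(14, 16/5)
obs 3: x=3 → posterior Gamma(17, 21/5)
obs 4: x=2 → posterior Gamma(19, 26/5)
obs 5: x=6 → posterior Gamma(25, 31/5)
obs 6: x=2 → posterior Gamma(27, 36/5)

65/18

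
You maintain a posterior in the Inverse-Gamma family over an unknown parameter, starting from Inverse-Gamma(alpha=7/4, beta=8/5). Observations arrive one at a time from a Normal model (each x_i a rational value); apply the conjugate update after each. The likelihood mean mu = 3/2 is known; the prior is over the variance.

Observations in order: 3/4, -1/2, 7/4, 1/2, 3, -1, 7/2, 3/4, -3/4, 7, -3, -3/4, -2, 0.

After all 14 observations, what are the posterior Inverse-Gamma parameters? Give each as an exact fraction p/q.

obs 1: x=3/4 → posterior Inverse-Gamma(9/4, 301/160)
obs 2: x=-1/2 → posterior Inverse-Gamma(11/4, 621/160)
obs 3: x=7/4 → posterior Inverse-Gamma(13/4, 313/80)
obs 4: x=1/2 → posterior Inverse-Gamma(15/4, 353/80)
obs 5: x=3 → posterior Inverse-Gamma(17/4, 443/80)
obs 6: x=-1 → posterior Inverse-Gamma(19/4, 693/80)
obs 7: x=7/2 → posterior Inverse-Gamma(21/4, 853/80)
obs 8: x=3/4 → posterior Inverse-Gamma(23/4, 1751/160)
obs 9: x=-3/4 → posterior Inverse-Gamma(25/4, 539/40)
obs 10: x=7 → posterior Inverse-Gamma(27/4, 143/5)
obs 11: x=-3 → posterior Inverse-Gamma(29/4, 1549/40)
obs 12: x=-3/4 → posterior Inverse-Gamma(31/4, 6601/160)
obs 13: x=-2 → posterior Inverse-Gamma(33/4, 7581/160)
obs 14: x=0 → posterior Inverse-Gamma(35/4, 7761/160)

alpha=35/4, beta=7761/160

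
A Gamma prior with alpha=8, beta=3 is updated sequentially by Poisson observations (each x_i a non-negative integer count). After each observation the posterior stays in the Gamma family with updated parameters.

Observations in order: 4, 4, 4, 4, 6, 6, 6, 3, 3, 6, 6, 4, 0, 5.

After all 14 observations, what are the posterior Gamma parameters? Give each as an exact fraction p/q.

obs 1: x=4 → posterior Gamma(12, 4)
obs 2: x=4 → posterior Gamma(16, 5)
obs 3: x=4 → posterior Gamma(20, 6)
obs 4: x=4 → posterior Gamma(24, 7)
obs 5: x=6 → posterior Gamma(30, 8)
obs 6: x=6 → posterior Gamma(36, 9)
obs 7: x=6 → posterior Gamma(42, 10)
obs 8: x=3 → posterior Gamma(45, 11)
obs 9: x=3 → posterior Gamma(48, 12)
obs 10: x=6 → posterior Gamma(54, 13)
obs 11: x=6 → posterior Gamma(60, 14)
obs 12: x=4 → posterior Gamma(64, 15)
obs 13: x=0 → posterior Gamma(64, 16)
obs 14: x=5 → posterior Gamma(69, 17)

alpha=69, beta=17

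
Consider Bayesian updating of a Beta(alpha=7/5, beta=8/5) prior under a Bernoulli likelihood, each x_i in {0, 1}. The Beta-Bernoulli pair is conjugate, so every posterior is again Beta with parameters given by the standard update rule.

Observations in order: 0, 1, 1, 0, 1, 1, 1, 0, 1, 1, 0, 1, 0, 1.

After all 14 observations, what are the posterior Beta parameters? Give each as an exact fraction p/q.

obs 1: x=0 → posterior Beta(7/5, 13/5)
obs 2: x=1 → posterior Beta(12/5, 13/5)
obs 3: x=1 → posterior Beta(17/5, 13/5)
obs 4: x=0 → posterior Beta(17/5, 18/5)
obs 5: x=1 → posterior Beta(22/5, 18/5)
obs 6: x=1 → posterior Beta(27/5, 18/5)
obs 7: x=1 → posterior Beta(32/5, 18/5)
obs 8: x=0 → posterior Beta(32/5, 23/5)
obs 9: x=1 → posterior Beta(37/5, 23/5)
obs 10: x=1 → posterior Beta(42/5, 23/5)
obs 11: x=0 → posterior Beta(42/5, 28/5)
obs 12: x=1 → posterior Beta(47/5, 28/5)
obs 13: x=0 → posterior Beta(47/5, 33/5)
obs 14: x=1 → posterior Beta(52/5, 33/5)

alpha=52/5, beta=33/5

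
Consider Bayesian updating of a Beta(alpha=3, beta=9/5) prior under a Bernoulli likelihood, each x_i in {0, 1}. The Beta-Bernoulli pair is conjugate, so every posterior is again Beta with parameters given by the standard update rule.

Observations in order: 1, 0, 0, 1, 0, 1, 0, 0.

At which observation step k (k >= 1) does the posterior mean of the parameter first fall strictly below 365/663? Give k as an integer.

k = 3

obs 1: x=1 → posterior Beta(4, 9/5)
obs 2: x=0 → posterior Beta(4, 14/5)
obs 3: x=0 → posterior Beta(4, 19/5)
obs 4: x=1 → posterior Beta(5, 19/5)
obs 5: x=0 → posterior Beta(5, 24/5)
obs 6: x=1 → posterior Beta(6, 24/5)
obs 7: x=0 → posterior Beta(6, 29/5)
obs 8: x=0 → posterior Beta(6, 34/5)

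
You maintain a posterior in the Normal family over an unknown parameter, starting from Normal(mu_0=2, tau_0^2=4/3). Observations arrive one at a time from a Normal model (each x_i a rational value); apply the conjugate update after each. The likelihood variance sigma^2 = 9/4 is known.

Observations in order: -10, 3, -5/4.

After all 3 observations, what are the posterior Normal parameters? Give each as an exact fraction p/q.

obs 1: x=-10 → posterior Normal(-106/43, 36/43)
obs 2: x=3 → posterior Normal(-58/59, 36/59)
obs 3: x=-5/4 → posterior Normal(-26/25, 12/25)

mu_0=-26/25, tau_0^2=12/25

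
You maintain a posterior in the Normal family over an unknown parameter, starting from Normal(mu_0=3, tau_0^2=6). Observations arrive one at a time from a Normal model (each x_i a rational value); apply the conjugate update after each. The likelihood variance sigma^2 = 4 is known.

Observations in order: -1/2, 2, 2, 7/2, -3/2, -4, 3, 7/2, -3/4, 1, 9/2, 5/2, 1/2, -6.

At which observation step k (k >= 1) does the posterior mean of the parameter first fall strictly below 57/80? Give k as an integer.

k = 6

obs 1: x=-1/2 → posterior Normal(9/10, 12/5)
obs 2: x=2 → posterior Normal(21/16, 3/2)
obs 3: x=2 → posterior Normal(3/2, 12/11)
obs 4: x=7/2 → posterior Normal(27/14, 6/7)
obs 5: x=-3/2 → posterior Normal(45/34, 12/17)
obs 6: x=-4 → posterior Normal(21/40, 3/5)
obs 7: x=3 → posterior Normal(39/46, 12/23)
obs 8: x=7/2 → posterior Normal(15/13, 6/13)
obs 9: x=-3/4 → posterior Normal(111/116, 12/29)
obs 10: x=1 → posterior Normal(123/128, 3/8)
obs 11: x=9/2 → posterior Normal(177/140, 12/35)
obs 12: x=5/2 → posterior Normal(207/152, 6/19)
obs 13: x=1/2 → posterior Normal(213/164, 12/41)
obs 14: x=-6 → posterior Normal(141/176, 3/11)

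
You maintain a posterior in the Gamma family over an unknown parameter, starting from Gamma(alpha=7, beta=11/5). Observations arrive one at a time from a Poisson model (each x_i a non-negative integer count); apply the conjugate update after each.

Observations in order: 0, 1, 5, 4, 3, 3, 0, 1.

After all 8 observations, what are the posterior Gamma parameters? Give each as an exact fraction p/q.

alpha=24, beta=51/5

obs 1: x=0 → posterior Gamma(7, 16/5)
obs 2: x=1 → posterior Gamma(8, 21/5)
obs 3: x=5 → posterior Gamma(13, 26/5)
obs 4: x=4 → posterior Gamma(17, 31/5)
obs 5: x=3 → posterior Gamma(20, 36/5)
obs 6: x=3 → posterior Gamma(23, 41/5)
obs 7: x=0 → posterior Gamma(23, 46/5)
obs 8: x=1 → posterior Gamma(24, 51/5)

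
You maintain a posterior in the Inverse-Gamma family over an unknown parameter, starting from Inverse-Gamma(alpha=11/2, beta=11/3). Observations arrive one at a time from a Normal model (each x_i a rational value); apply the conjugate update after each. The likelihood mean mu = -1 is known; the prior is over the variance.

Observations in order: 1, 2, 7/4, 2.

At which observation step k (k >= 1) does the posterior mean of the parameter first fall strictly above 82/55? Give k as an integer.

obs 1: x=1 → posterior Inverse-Gamma(6, 17/3)
obs 2: x=2 → posterior Inverse-Gamma(13/2, 61/6)
obs 3: x=7/4 → posterior Inverse-Gamma(7, 1339/96)
obs 4: x=2 → posterior Inverse-Gamma(15/2, 1771/96)

k = 2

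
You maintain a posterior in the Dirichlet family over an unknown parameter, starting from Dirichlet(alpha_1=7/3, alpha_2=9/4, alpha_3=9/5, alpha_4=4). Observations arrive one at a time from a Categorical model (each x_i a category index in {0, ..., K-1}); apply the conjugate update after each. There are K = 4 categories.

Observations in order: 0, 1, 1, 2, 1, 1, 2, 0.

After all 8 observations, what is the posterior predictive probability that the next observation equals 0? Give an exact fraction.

obs 1: x=0 → posterior Dirichlet(10/3, 9/4, 9/5, 4)
obs 2: x=1 → posterior Dirichlet(10/3, 13/4, 9/5, 4)
obs 3: x=1 → posterior Dirichlet(10/3, 17/4, 9/5, 4)
obs 4: x=2 → posterior Dirichlet(10/3, 17/4, 14/5, 4)
obs 5: x=1 → posterior Dirichlet(10/3, 21/4, 14/5, 4)
obs 6: x=1 → posterior Dirichlet(10/3, 25/4, 14/5, 4)
obs 7: x=2 → posterior Dirichlet(10/3, 25/4, 19/5, 4)
obs 8: x=0 → posterior Dirichlet(13/3, 25/4, 19/5, 4)

260/1103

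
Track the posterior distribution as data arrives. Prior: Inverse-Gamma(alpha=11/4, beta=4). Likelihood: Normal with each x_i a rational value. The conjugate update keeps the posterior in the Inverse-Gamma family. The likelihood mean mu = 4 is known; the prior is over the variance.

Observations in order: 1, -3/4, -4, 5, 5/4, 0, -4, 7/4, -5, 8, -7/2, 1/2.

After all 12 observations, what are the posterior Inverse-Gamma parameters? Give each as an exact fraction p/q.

obs 1: x=1 → posterior Inverse-Gamma(13/4, 17/2)
obs 2: x=-3/4 → posterior Inverse-Gamma(15/4, 633/32)
obs 3: x=-4 → posterior Inverse-Gamma(17/4, 1657/32)
obs 4: x=5 → posterior Inverse-Gamma(19/4, 1673/32)
obs 5: x=5/4 → posterior Inverse-Gamma(21/4, 897/16)
obs 6: x=0 → posterior Inverse-Gamma(23/4, 1025/16)
obs 7: x=-4 → posterior Inverse-Gamma(25/4, 1537/16)
obs 8: x=7/4 → posterior Inverse-Gamma(27/4, 3155/32)
obs 9: x=-5 → posterior Inverse-Gamma(29/4, 4451/32)
obs 10: x=8 → posterior Inverse-Gamma(31/4, 4707/32)
obs 11: x=-7/2 → posterior Inverse-Gamma(33/4, 5607/32)
obs 12: x=1/2 → posterior Inverse-Gamma(35/4, 5803/32)

alpha=35/4, beta=5803/32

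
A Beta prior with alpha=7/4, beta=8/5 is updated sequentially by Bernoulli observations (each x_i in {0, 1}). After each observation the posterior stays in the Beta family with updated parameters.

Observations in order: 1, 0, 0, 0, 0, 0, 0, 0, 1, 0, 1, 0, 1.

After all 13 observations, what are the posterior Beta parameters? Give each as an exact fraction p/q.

alpha=23/4, beta=53/5

obs 1: x=1 → posterior Beta(11/4, 8/5)
obs 2: x=0 → posterior Beta(11/4, 13/5)
obs 3: x=0 → posterior Beta(11/4, 18/5)
obs 4: x=0 → posterior Beta(11/4, 23/5)
obs 5: x=0 → posterior Beta(11/4, 28/5)
obs 6: x=0 → posterior Beta(11/4, 33/5)
obs 7: x=0 → posterior Beta(11/4, 38/5)
obs 8: x=0 → posterior Beta(11/4, 43/5)
obs 9: x=1 → posterior Beta(15/4, 43/5)
obs 10: x=0 → posterior Beta(15/4, 48/5)
obs 11: x=1 → posterior Beta(19/4, 48/5)
obs 12: x=0 → posterior Beta(19/4, 53/5)
obs 13: x=1 → posterior Beta(23/4, 53/5)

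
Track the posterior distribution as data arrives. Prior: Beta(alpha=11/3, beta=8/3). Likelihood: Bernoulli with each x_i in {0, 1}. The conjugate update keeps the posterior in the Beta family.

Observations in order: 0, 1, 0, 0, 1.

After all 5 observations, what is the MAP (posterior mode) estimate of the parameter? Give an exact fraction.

1/2

obs 1: x=0 → posterior Beta(11/3, 11/3)
obs 2: x=1 → posterior Beta(14/3, 11/3)
obs 3: x=0 → posterior Beta(14/3, 14/3)
obs 4: x=0 → posterior Beta(14/3, 17/3)
obs 5: x=1 → posterior Beta(17/3, 17/3)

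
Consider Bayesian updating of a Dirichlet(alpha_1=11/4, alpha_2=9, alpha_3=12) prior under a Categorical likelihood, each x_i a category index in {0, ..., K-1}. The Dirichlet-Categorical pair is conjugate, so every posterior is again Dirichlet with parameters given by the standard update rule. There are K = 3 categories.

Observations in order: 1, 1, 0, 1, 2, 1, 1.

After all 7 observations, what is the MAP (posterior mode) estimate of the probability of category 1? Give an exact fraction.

52/111

obs 1: x=1 → posterior Dirichlet(11/4, 10, 12)
obs 2: x=1 → posterior Dirichlet(11/4, 11, 12)
obs 3: x=0 → posterior Dirichlet(15/4, 11, 12)
obs 4: x=1 → posterior Dirichlet(15/4, 12, 12)
obs 5: x=2 → posterior Dirichlet(15/4, 12, 13)
obs 6: x=1 → posterior Dirichlet(15/4, 13, 13)
obs 7: x=1 → posterior Dirichlet(15/4, 14, 13)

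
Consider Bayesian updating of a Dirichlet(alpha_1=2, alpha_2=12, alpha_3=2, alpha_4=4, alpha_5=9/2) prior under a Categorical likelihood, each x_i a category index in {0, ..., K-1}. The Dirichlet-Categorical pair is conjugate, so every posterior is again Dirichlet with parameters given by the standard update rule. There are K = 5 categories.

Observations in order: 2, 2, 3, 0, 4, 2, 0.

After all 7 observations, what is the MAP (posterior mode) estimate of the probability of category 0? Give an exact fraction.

obs 1: x=2 → posterior Dirichlet(2, 12, 3, 4, 9/2)
obs 2: x=2 → posterior Dirichlet(2, 12, 4, 4, 9/2)
obs 3: x=3 → posterior Dirichlet(2, 12, 4, 5, 9/2)
obs 4: x=0 → posterior Dirichlet(3, 12, 4, 5, 9/2)
obs 5: x=4 → posterior Dirichlet(3, 12, 4, 5, 11/2)
obs 6: x=2 → posterior Dirichlet(3, 12, 5, 5, 11/2)
obs 7: x=0 → posterior Dirichlet(4, 12, 5, 5, 11/2)

6/53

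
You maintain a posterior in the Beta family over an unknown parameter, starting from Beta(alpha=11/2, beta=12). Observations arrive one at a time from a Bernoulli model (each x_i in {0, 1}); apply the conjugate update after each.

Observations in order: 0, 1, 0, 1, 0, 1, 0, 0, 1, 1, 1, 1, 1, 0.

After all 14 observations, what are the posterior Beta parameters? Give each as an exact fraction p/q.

alpha=27/2, beta=18

obs 1: x=0 → posterior Beta(11/2, 13)
obs 2: x=1 → posterior Beta(13/2, 13)
obs 3: x=0 → posterior Beta(13/2, 14)
obs 4: x=1 → posterior Beta(15/2, 14)
obs 5: x=0 → posterior Beta(15/2, 15)
obs 6: x=1 → posterior Beta(17/2, 15)
obs 7: x=0 → posterior Beta(17/2, 16)
obs 8: x=0 → posterior Beta(17/2, 17)
obs 9: x=1 → posterior Beta(19/2, 17)
obs 10: x=1 → posterior Beta(21/2, 17)
obs 11: x=1 → posterior Beta(23/2, 17)
obs 12: x=1 → posterior Beta(25/2, 17)
obs 13: x=1 → posterior Beta(27/2, 17)
obs 14: x=0 → posterior Beta(27/2, 18)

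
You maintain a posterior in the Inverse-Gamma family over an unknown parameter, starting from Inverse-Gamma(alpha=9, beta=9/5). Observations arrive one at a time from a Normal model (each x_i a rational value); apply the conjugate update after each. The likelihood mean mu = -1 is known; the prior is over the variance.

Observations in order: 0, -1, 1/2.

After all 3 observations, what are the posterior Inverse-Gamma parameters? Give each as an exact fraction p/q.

obs 1: x=0 → posterior Inverse-Gamma(19/2, 23/10)
obs 2: x=-1 → posterior Inverse-Gamma(10, 23/10)
obs 3: x=1/2 → posterior Inverse-Gamma(21/2, 137/40)

alpha=21/2, beta=137/40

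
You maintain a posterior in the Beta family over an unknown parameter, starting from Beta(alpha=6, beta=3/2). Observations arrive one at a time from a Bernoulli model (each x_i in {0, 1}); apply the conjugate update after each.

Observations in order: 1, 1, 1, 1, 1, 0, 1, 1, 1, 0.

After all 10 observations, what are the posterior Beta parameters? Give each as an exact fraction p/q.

obs 1: x=1 → posterior Beta(7, 3/2)
obs 2: x=1 → posterior Beta(8, 3/2)
obs 3: x=1 → posterior Beta(9, 3/2)
obs 4: x=1 → posterior Beta(10, 3/2)
obs 5: x=1 → posterior Beta(11, 3/2)
obs 6: x=0 → posterior Beta(11, 5/2)
obs 7: x=1 → posterior Beta(12, 5/2)
obs 8: x=1 → posterior Beta(13, 5/2)
obs 9: x=1 → posterior Beta(14, 5/2)
obs 10: x=0 → posterior Beta(14, 7/2)

alpha=14, beta=7/2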